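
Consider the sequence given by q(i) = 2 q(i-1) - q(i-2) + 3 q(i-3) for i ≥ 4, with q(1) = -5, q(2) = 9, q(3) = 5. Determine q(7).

q(4) = 2(5) - 9 + 3(-5) = -14
q(5) = 2(-14) - 5 + 3(9) = -6
q(6) = 2(-6) - (-14) + 3(5) = 17
q(7) = 2(17) - (-6) + 3(-14) = -2

-2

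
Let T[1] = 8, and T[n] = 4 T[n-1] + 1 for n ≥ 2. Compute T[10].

2184533

T[2] = 4·8 + 1 = 33
T[3] = 4·33 + 1 = 133
T[4] = 4·133 + 1 = 533
T[5] = 4·533 + 1 = 2133
T[6] = 4·2133 + 1 = 8533
T[7] = 4·8533 + 1 = 34133
T[8] = 4·34133 + 1 = 136533
T[9] = 4·136533 + 1 = 546133
T[10] = 4·546133 + 1 = 2184533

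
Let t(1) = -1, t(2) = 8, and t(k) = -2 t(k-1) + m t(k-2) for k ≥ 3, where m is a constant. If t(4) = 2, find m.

-3

t(3) = -16 - m
t(4) = 32 + 10m
So 32 + 10m = 2, giving m = -3.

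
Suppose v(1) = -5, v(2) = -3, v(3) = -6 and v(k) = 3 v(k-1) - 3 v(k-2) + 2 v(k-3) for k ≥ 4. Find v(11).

v(4) = 3(-6) - 3(-3) + 2(-5) = -19
v(5) = 3(-19) - 3(-6) + 2(-3) = -45
v(6) = 3(-45) - 3(-19) + 2(-6) = -90
v(7) = 3(-90) - 3(-45) + 2(-19) = -173
v(8) = 3(-173) - 3(-90) + 2(-45) = -339
v(9) = 3(-339) - 3(-173) + 2(-90) = -678
v(10) = 3(-678) - 3(-339) + 2(-173) = -1363
v(11) = 3(-1363) - 3(-678) + 2(-339) = -2733

-2733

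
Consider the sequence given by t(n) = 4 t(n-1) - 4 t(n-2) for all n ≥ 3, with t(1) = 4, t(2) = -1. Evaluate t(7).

t(3) = 4*(-1) - 4*4 = -20
t(4) = 4*(-20) - 4*(-1) = -76
t(5) = 4*(-76) - 4*(-20) = -224
t(6) = 4*(-224) - 4*(-76) = -592
t(7) = 4*(-592) - 4*(-224) = -1472

-1472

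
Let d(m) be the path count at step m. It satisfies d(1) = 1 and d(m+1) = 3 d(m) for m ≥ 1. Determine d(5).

81

d(2) = 3(1) = 3
d(3) = 3(3) = 9
d(4) = 3(9) = 27
d(5) = 3(27) = 81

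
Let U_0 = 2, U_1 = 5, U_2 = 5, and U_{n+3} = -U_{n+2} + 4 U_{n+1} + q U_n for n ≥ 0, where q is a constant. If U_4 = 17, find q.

4

U_3 = 15 + 2q
U_4 = 5 + 3q
So 5 + 3q = 17, giving q = 4.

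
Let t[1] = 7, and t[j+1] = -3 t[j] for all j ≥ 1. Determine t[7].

5103

t[2] = -3(7) = -21
t[3] = -3(-21) = 63
t[4] = -3(63) = -189
t[5] = -3(-189) = 567
t[6] = -3(567) = -1701
t[7] = -3(-1701) = 5103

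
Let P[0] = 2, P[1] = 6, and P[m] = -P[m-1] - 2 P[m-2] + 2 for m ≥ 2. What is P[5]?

-14

P[2] = -6 - 2*2 + 2 = -8
P[3] = -(-8) - 2*6 + 2 = -2
P[4] = -(-2) - 2*(-8) + 2 = 20
P[5] = -20 - 2*(-2) + 2 = -14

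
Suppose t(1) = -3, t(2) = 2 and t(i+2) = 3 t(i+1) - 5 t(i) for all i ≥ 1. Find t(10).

3797

t(3) = 3·2 - 5·(-3) = 21
t(4) = 3·21 - 5·2 = 53
t(5) = 3·53 - 5·21 = 54
t(6) = 3·54 - 5·53 = -103
t(7) = 3·(-103) - 5·54 = -579
t(8) = 3·(-579) - 5·(-103) = -1222
t(9) = 3·(-1222) - 5·(-579) = -771
t(10) = 3·(-771) - 5·(-1222) = 3797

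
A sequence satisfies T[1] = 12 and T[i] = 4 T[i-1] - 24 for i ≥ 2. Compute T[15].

The fixed point is -24/(1 - 4) = 8, so T[i] - 8 = 4(T[i-1] - 8).
Hence T[i] = 4·4^{i-1} + 8.
T[15] = 4·4^{14} + 8 = 4·268435456 + 8 = 1073741832.

1073741832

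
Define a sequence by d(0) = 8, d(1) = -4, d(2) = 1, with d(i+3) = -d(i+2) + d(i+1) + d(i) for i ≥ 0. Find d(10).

d(3) = -1 + (-4) + 8 = 3
d(4) = -3 + 1 + (-4) = -6
d(5) = -(-6) + 3 + 1 = 10
d(6) = -10 + (-6) + 3 = -13
d(7) = -(-13) + 10 + (-6) = 17
d(8) = -17 + (-13) + 10 = -20
d(9) = -(-20) + 17 + (-13) = 24
d(10) = -24 + (-20) + 17 = -27

-27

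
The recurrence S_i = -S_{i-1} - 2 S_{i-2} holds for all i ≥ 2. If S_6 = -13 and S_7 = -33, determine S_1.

1

Rearranging, S_{i-2} = (S_i + S_{i-1}) / -2.
S_5 = (-33 + (-13)) / -2 = -46/-2 = 23
S_4 = (-13 + 23) / -2 = 10/-2 = -5
S_3 = (23 + (-5)) / -2 = 18/-2 = -9
S_2 = (-5 + (-9)) / -2 = -14/-2 = 7
S_1 = (-9 + 7) / -2 = -2/-2 = 1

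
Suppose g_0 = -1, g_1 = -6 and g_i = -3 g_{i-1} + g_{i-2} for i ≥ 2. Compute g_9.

-73893

g_2 = -3*(-6) + (-1) = 17
g_3 = -3*17 + (-6) = -57
g_4 = -3*(-57) + 17 = 188
g_5 = -3*188 + (-57) = -621
g_6 = -3*(-621) + 188 = 2051
g_7 = -3*2051 + (-621) = -6774
g_8 = -3*(-6774) + 2051 = 22373
g_9 = -3*22373 + (-6774) = -73893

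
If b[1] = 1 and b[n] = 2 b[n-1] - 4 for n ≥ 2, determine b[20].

-1572860

The fixed point is -4/(1 - 2) = 4, so b[n] - 4 = 2(b[n-1] - 4).
Hence b[n] = -3·2^{n-1} + 4.
b[20] = -3·2^{19} + 4 = -3·524288 + 4 = -1572860.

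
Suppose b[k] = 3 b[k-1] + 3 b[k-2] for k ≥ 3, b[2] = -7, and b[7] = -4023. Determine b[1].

Let b[1] = w.
b[3] = -21 + 3w
b[4] = -84 + 9w
b[5] = -315 + 36w
b[6] = -1197 + 135w
b[7] = -4536 + 513w
So -4536 + 513w = -4023, giving w = 1.

1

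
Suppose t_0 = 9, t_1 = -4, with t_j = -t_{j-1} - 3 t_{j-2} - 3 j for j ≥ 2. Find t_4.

43

t_2 = -(-4) - 3(9) - 6 = -29
t_3 = -(-29) - 3(-4) - 9 = 32
t_4 = -32 - 3(-29) - 12 = 43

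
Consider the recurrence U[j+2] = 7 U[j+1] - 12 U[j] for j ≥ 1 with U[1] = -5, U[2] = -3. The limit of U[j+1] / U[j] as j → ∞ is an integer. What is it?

The characteristic equation is r^2 - 7r + 12 = 0, which factors as (r - 4)(r - 3) = 0.
So the roots are 4 and 3. Since |4| > |3| and the coefficient of 4^j is non-zero, the ratio tends to 4.

4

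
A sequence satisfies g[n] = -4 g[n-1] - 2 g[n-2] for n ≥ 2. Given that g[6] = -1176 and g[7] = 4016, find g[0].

7

Rearranging, g[n-2] = (g[n] + 4 g[n-1]) / -2.
g[5] = (4016 + 4·(-1176)) / -2 = -688/-2 = 344
g[4] = (-1176 + 4·344) / -2 = 200/-2 = -100
g[3] = (344 + 4·(-100)) / -2 = -56/-2 = 28
g[2] = (-100 + 4·28) / -2 = 12/-2 = -6
g[1] = (28 + 4·(-6)) / -2 = 4/-2 = -2
g[0] = (-6 + 4·(-2)) / -2 = -14/-2 = 7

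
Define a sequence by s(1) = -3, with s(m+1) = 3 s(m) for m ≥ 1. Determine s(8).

s(2) = 3(-3) = -9
s(3) = 3(-9) = -27
s(4) = 3(-27) = -81
s(5) = 3(-81) = -243
s(6) = 3(-243) = -729
s(7) = 3(-729) = -2187
s(8) = 3(-2187) = -6561

-6561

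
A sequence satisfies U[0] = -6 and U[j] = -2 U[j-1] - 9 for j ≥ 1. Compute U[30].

-3221225475

The fixed point is -9/(1 + 2) = -3, so U[j] + 3 = -2(U[j-1] + 3).
Hence U[j] = -3·(-2)^j - 3.
U[30] = -3·(-2)^{30} - 3 = -3·1073741824 - 3 = -3221225475.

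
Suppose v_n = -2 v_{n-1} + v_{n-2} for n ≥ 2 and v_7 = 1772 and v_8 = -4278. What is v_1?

8

Rearranging, v_{n-2} = v_n + 2 v_{n-1}.
v_6 = -4278 + 2*1772 = -734
v_5 = 1772 + 2*(-734) = 304
v_4 = -734 + 2*304 = -126
v_3 = 304 + 2*(-126) = 52
v_2 = -126 + 2*52 = -22
v_1 = 52 + 2*(-22) = 8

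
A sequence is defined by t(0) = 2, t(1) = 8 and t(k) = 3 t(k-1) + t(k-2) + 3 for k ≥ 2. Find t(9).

t(2) = 3*8 + 2 + 3 = 29
t(3) = 3*29 + 8 + 3 = 98
t(4) = 3*98 + 29 + 3 = 326
t(5) = 3*326 + 98 + 3 = 1079
t(6) = 3*1079 + 326 + 3 = 3566
t(7) = 3*3566 + 1079 + 3 = 11780
t(8) = 3*11780 + 3566 + 3 = 38909
t(9) = 3*38909 + 11780 + 3 = 128510

128510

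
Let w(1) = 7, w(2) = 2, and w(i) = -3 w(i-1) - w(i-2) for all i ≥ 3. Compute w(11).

w(3) = -3*2 - 7 = -13
w(4) = -3*(-13) - 2 = 37
w(5) = -3*37 - (-13) = -98
w(6) = -3*(-98) - 37 = 257
w(7) = -3*257 - (-98) = -673
w(8) = -3*(-673) - 257 = 1762
w(9) = -3*1762 - (-673) = -4613
w(10) = -3*(-4613) - 1762 = 12077
w(11) = -3*12077 - (-4613) = -31618

-31618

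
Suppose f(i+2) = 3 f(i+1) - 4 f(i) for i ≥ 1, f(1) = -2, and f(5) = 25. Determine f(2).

-5

Let f(2) = x.
f(3) = 8 + 3x
f(4) = 24 + 5x
f(5) = 40 + 3x
So 40 + 3x = 25, giving x = -5.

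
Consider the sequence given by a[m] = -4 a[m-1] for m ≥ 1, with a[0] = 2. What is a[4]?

512

a[1] = -4·2 = -8
a[2] = -4·(-8) = 32
a[3] = -4·32 = -128
a[4] = -4·(-128) = 512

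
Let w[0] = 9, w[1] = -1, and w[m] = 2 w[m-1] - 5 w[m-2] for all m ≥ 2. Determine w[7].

-1129

w[2] = 2*(-1) - 5*9 = -47
w[3] = 2*(-47) - 5*(-1) = -89
w[4] = 2*(-89) - 5*(-47) = 57
w[5] = 2*57 - 5*(-89) = 559
w[6] = 2*559 - 5*57 = 833
w[7] = 2*833 - 5*559 = -1129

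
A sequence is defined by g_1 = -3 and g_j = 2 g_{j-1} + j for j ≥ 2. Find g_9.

g_2 = 2*(-3) + 2 = -4
g_3 = 2*(-4) + 3 = -5
g_4 = 2*(-5) + 4 = -6
g_5 = 2*(-6) + 5 = -7
g_6 = 2*(-7) + 6 = -8
g_7 = 2*(-8) + 7 = -9
g_8 = 2*(-9) + 8 = -10
g_9 = 2*(-10) + 9 = -11

-11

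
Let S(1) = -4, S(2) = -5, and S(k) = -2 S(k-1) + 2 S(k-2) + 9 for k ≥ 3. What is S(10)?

-10967

S(3) = -2(-5) + 2(-4) + 9 = 11
S(4) = -2(11) + 2(-5) + 9 = -23
S(5) = -2(-23) + 2(11) + 9 = 77
S(6) = -2(77) + 2(-23) + 9 = -191
S(7) = -2(-191) + 2(77) + 9 = 545
S(8) = -2(545) + 2(-191) + 9 = -1463
S(9) = -2(-1463) + 2(545) + 9 = 4025
S(10) = -2(4025) + 2(-1463) + 9 = -10967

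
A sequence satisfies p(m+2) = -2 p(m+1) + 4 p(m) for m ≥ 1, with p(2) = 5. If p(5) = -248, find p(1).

Let p(1) = x.
p(3) = -10 + 4x
p(4) = 40 - 8x
p(5) = -120 + 32x
So -120 + 32x = -248, giving x = -4.

-4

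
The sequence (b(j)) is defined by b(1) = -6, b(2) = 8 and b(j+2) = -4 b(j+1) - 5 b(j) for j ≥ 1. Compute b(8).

b(3) = -4·8 - 5·(-6) = -2
b(4) = -4·(-2) - 5·8 = -32
b(5) = -4·(-32) - 5·(-2) = 138
b(6) = -4·138 - 5·(-32) = -392
b(7) = -4·(-392) - 5·138 = 878
b(8) = -4·878 - 5·(-392) = -1552

-1552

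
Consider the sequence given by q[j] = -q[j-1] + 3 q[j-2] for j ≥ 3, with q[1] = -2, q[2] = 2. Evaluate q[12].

12320

q[3] = -2 + 3*(-2) = -8
q[4] = -(-8) + 3*2 = 14
q[5] = -14 + 3*(-8) = -38
q[6] = -(-38) + 3*14 = 80
q[7] = -80 + 3*(-38) = -194
q[8] = -(-194) + 3*80 = 434
q[9] = -434 + 3*(-194) = -1016
q[10] = -(-1016) + 3*434 = 2318
q[11] = -2318 + 3*(-1016) = -5366
q[12] = -(-5366) + 3*2318 = 12320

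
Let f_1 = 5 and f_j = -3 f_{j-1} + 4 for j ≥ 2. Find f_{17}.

172186885

The fixed point is 4/(1 + 3) = 1, so f_j - 1 = -3(f_{j-1} - 1).
Hence f_j = 4·(-3)^{j-1} + 1.
f_{17} = 4·(-3)^{16} + 1 = 4·43046721 + 1 = 172186885.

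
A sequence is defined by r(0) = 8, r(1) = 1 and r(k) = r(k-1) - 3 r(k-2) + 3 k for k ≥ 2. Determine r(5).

r(2) = 1 - 3·8 + 6 = -17
r(3) = (-17) - 3·1 + 9 = -11
r(4) = (-11) - 3·(-17) + 12 = 52
r(5) = 52 - 3·(-11) + 15 = 100

100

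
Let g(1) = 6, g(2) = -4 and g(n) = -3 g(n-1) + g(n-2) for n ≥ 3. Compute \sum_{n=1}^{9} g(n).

g(3) = -3*(-4) + 6 = 18
g(4) = -3*18 + (-4) = -58
g(5) = -3*(-58) + 18 = 192
g(6) = -3*192 + (-58) = -634
g(7) = -3*(-634) + 192 = 2094
g(8) = -3*2094 + (-634) = -6916
g(9) = -3*(-6916) + 2094 = 22842
Sum = 6 + (-4) + 18 + (-58) + 192 + (-634) + 2094 + (-6916) + 22842 = 17540

17540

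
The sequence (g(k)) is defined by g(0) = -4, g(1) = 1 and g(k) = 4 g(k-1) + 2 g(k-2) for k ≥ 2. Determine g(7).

-5624

g(2) = 4*1 + 2*(-4) = -4
g(3) = 4*(-4) + 2*1 = -14
g(4) = 4*(-14) + 2*(-4) = -64
g(5) = 4*(-64) + 2*(-14) = -284
g(6) = 4*(-284) + 2*(-64) = -1264
g(7) = 4*(-1264) + 2*(-284) = -5624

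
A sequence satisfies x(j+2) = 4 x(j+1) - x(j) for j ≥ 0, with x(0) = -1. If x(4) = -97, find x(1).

-2

Let x(1) = y.
x(2) = 1 + 4y
x(3) = 4 + 15y
x(4) = 15 + 56y
So 15 + 56y = -97, giving y = -2.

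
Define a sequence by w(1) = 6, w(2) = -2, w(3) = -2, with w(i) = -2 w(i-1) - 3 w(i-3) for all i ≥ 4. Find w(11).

w(4) = -2*(-2) - 3*6 = -14
w(5) = -2*(-14) - 3*(-2) = 34
w(6) = -2*34 - 3*(-2) = -62
w(7) = -2*(-62) - 3*(-14) = 166
w(8) = -2*166 - 3*34 = -434
w(9) = -2*(-434) - 3*(-62) = 1054
w(10) = -2*1054 - 3*166 = -2606
w(11) = -2*(-2606) - 3*(-434) = 6514

6514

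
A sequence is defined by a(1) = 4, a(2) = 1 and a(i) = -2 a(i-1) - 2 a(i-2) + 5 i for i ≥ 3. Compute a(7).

a(3) = -2(1) - 2(4) + 15 = 5
a(4) = -2(5) - 2(1) + 20 = 8
a(5) = -2(8) - 2(5) + 25 = -1
a(6) = -2(-1) - 2(8) + 30 = 16
a(7) = -2(16) - 2(-1) + 35 = 5

5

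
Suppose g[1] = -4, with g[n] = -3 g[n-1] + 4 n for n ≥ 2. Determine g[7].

g[2] = -3·(-4) + 8 = 20
g[3] = -3·20 + 12 = -48
g[4] = -3·(-48) + 16 = 160
g[5] = -3·160 + 20 = -460
g[6] = -3·(-460) + 24 = 1404
g[7] = -3·1404 + 28 = -4184

-4184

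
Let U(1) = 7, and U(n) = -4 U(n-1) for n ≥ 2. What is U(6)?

-7168

U(2) = -4·7 = -28
U(3) = -4·(-28) = 112
U(4) = -4·112 = -448
U(5) = -4·(-448) = 1792
U(6) = -4·1792 = -7168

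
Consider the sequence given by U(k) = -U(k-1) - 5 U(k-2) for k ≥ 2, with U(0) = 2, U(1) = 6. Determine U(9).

U(2) = -6 - 5·2 = -16
U(3) = -(-16) - 5·6 = -14
U(4) = -(-14) - 5·(-16) = 94
U(5) = -94 - 5·(-14) = -24
U(6) = -(-24) - 5·94 = -446
U(7) = -(-446) - 5·(-24) = 566
U(8) = -566 - 5·(-446) = 1664
U(9) = -1664 - 5·566 = -4494

-4494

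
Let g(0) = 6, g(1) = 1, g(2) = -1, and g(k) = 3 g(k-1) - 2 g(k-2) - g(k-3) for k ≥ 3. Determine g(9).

-551

g(3) = 3*(-1) - 2*1 - 6 = -11
g(4) = 3*(-11) - 2*(-1) - 1 = -32
g(5) = 3*(-32) - 2*(-11) - (-1) = -73
g(6) = 3*(-73) - 2*(-32) - (-11) = -144
g(7) = 3*(-144) - 2*(-73) - (-32) = -254
g(8) = 3*(-254) - 2*(-144) - (-73) = -401
g(9) = 3*(-401) - 2*(-254) - (-144) = -551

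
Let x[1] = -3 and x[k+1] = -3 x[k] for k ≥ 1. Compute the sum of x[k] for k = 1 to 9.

-14763

x[2] = -3(-3) = 9
x[3] = -3(9) = -27
x[4] = -3(-27) = 81
x[5] = -3(81) = -243
x[6] = -3(-243) = 729
x[7] = -3(729) = -2187
x[8] = -3(-2187) = 6561
x[9] = -3(6561) = -19683
Sum = (-3) + 9 + (-27) + 81 + (-243) + 729 + (-2187) + 6561 + (-19683) = -14763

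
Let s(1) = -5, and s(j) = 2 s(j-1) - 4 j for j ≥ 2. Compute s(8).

-2136

s(2) = 2(-5) - 8 = -18
s(3) = 2(-18) - 12 = -48
s(4) = 2(-48) - 16 = -112
s(5) = 2(-112) - 20 = -244
s(6) = 2(-244) - 24 = -512
s(7) = 2(-512) - 28 = -1052
s(8) = 2(-1052) - 32 = -2136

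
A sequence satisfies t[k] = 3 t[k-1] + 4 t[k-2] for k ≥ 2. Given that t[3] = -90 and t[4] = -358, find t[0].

Rearranging, t[k-2] = (t[k] - 3 t[k-1]) / 4.
t[2] = (-358 - 3·(-90)) / 4 = -88/4 = -22
t[1] = (-90 - 3·(-22)) / 4 = -24/4 = -6
t[0] = (-22 - 3·(-6)) / 4 = -4/4 = -1

-1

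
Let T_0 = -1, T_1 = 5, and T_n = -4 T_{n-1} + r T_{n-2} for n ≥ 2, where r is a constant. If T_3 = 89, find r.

1

T_2 = -20 - r
T_3 = 80 + 9r
So 80 + 9r = 89, giving r = 1.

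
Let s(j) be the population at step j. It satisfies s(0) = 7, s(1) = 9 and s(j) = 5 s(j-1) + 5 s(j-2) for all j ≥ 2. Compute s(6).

s(2) = 5·9 + 5·7 = 80
s(3) = 5·80 + 5·9 = 445
s(4) = 5·445 + 5·80 = 2625
s(5) = 5·2625 + 5·445 = 15350
s(6) = 5·15350 + 5·2625 = 89875

89875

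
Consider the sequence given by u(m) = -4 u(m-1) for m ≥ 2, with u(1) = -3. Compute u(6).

u(2) = -4·(-3) = 12
u(3) = -4·12 = -48
u(4) = -4·(-48) = 192
u(5) = -4·192 = -768
u(6) = -4·(-768) = 3072

3072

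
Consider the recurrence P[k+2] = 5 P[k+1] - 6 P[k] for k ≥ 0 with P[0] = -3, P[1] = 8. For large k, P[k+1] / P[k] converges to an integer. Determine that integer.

3

The characteristic equation is r^2 - 5r + 6 = 0, which factors as (r - 3)(r - 2) = 0.
So the roots are 3 and 2. Since |3| > |2| and the coefficient of 3^k is non-zero, the ratio tends to 3.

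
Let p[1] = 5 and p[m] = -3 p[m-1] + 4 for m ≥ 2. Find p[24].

-376572715307

The fixed point is 4/(1 + 3) = 1, so p[m] - 1 = -3(p[m-1] - 1).
Hence p[m] = 4·(-3)^{m-1} + 1.
p[24] = 4·(-3)^{23} + 1 = 4·-94143178827 + 1 = -376572715307.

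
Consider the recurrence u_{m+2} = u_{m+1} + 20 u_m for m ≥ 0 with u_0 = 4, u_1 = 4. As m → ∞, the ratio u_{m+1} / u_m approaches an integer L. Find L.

5

The characteristic equation is r^2 - r - 20 = 0, which factors as (r - 5)(r + 4) = 0.
So the roots are 5 and -4. Since |5| > |-4| and the coefficient of 5^m is non-zero, the ratio tends to 5.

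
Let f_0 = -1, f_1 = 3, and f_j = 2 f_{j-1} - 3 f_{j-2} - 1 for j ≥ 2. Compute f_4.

-13

f_2 = 2·3 - 3·(-1) - 1 = 8
f_3 = 2·8 - 3·3 - 1 = 6
f_4 = 2·6 - 3·8 - 1 = -13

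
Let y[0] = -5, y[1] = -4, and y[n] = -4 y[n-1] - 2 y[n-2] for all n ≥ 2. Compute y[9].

y[2] = -4(-4) - 2(-5) = 26
y[3] = -4(26) - 2(-4) = -96
y[4] = -4(-96) - 2(26) = 332
y[5] = -4(332) - 2(-96) = -1136
y[6] = -4(-1136) - 2(332) = 3880
y[7] = -4(3880) - 2(-1136) = -13248
y[8] = -4(-13248) - 2(3880) = 45232
y[9] = -4(45232) - 2(-13248) = -154432

-154432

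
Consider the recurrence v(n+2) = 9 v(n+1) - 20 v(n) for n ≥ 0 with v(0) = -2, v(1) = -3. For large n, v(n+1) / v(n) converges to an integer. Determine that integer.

The characteristic equation is r^2 - 9r + 20 = 0, which factors as (r - 5)(r - 4) = 0.
So the roots are 5 and 4. Since |5| > |4| and the coefficient of 5^n is non-zero, the ratio tends to 5.

5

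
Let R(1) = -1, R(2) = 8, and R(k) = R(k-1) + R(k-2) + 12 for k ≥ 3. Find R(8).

R(3) = 8 + (-1) + 12 = 19
R(4) = 19 + 8 + 12 = 39
R(5) = 39 + 19 + 12 = 70
R(6) = 70 + 39 + 12 = 121
R(7) = 121 + 70 + 12 = 203
R(8) = 203 + 121 + 12 = 336

336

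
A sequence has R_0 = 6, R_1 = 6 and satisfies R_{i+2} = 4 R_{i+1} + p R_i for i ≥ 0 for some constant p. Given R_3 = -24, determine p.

-4

R_2 = 24 + 6p
R_3 = 96 + 30p
So 96 + 30p = -24, giving p = -4.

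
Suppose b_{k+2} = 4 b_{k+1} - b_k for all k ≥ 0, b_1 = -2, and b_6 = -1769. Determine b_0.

1

Let b_0 = y.
b_2 = -8 - y
b_3 = -30 - 4y
b_4 = -112 - 15y
b_5 = -418 - 56y
b_6 = -1560 - 209y
So -1560 - 209y = -1769, giving y = 1.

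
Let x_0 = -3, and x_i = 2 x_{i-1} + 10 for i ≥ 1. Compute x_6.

438

x_1 = 2·(-3) + 10 = 4
x_2 = 2·4 + 10 = 18
x_3 = 2·18 + 10 = 46
x_4 = 2·46 + 10 = 102
x_5 = 2·102 + 10 = 214
x_6 = 2·214 + 10 = 438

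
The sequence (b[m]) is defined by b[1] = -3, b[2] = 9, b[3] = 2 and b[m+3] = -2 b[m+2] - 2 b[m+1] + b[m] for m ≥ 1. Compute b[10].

439

b[4] = -2(2) - 2(9) + (-3) = -25
b[5] = -2(-25) - 2(2) + 9 = 55
b[6] = -2(55) - 2(-25) + 2 = -58
b[7] = -2(-58) - 2(55) + (-25) = -19
b[8] = -2(-19) - 2(-58) + 55 = 209
b[9] = -2(209) - 2(-19) + (-58) = -438
b[10] = -2(-438) - 2(209) + (-19) = 439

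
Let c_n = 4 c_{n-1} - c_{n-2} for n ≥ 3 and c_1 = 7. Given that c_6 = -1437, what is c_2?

Let c_2 = w.
c_3 = -7 + 4w
c_4 = -28 + 15w
c_5 = -105 + 56w
c_6 = -392 + 209w
So -392 + 209w = -1437, giving w = -5.

-5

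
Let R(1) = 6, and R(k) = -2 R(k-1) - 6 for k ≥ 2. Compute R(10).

R(2) = -2*6 - 6 = -18
R(3) = -2*(-18) - 6 = 30
R(4) = -2*30 - 6 = -66
R(5) = -2*(-66) - 6 = 126
R(6) = -2*126 - 6 = -258
R(7) = -2*(-258) - 6 = 510
R(8) = -2*510 - 6 = -1026
R(9) = -2*(-1026) - 6 = 2046
R(10) = -2*2046 - 6 = -4098

-4098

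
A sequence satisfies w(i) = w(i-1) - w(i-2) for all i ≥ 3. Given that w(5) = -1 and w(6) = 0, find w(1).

1

Rearranging, w(i-2) = -(w(i) - w(i-1)).
w(4) = -(0 - (-1)) = -1
w(3) = -(-1 - (-1)) = 0
w(2) = -(-1 - 0) = 1
w(1) = -(0 - 1) = 1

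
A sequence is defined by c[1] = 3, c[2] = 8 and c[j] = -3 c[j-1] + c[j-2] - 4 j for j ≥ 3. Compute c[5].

c[3] = -3(8) + 3 - 12 = -33
c[4] = -3(-33) + 8 - 16 = 91
c[5] = -3(91) + (-33) - 20 = -326

-326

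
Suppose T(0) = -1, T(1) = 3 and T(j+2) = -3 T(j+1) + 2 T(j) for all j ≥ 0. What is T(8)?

-22363

T(2) = -3*3 + 2*(-1) = -11
T(3) = -3*(-11) + 2*3 = 39
T(4) = -3*39 + 2*(-11) = -139
T(5) = -3*(-139) + 2*39 = 495
T(6) = -3*495 + 2*(-139) = -1763
T(7) = -3*(-1763) + 2*495 = 6279
T(8) = -3*6279 + 2*(-1763) = -22363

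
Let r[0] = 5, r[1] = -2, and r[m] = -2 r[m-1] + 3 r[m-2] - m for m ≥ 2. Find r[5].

r[2] = -2·(-2) + 3·5 - 2 = 17
r[3] = -2·17 + 3·(-2) - 3 = -43
r[4] = -2·(-43) + 3·17 - 4 = 133
r[5] = -2·133 + 3·(-43) - 5 = -400

-400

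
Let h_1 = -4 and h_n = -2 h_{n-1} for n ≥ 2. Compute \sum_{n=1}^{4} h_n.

h_2 = -2·(-4) = 8
h_3 = -2·8 = -16
h_4 = -2·(-16) = 32
Sum = (-4) + 8 + (-16) + 32 = 20

20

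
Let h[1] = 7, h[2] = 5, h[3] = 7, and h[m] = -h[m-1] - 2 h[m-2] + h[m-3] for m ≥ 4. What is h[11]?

-116

h[4] = -7 - 2*5 + 7 = -10
h[5] = -(-10) - 2*7 + 5 = 1
h[6] = -1 - 2*(-10) + 7 = 26
h[7] = -26 - 2*1 + (-10) = -38
h[8] = -(-38) - 2*26 + 1 = -13
h[9] = -(-13) - 2*(-38) + 26 = 115
h[10] = -115 - 2*(-13) + (-38) = -127
h[11] = -(-127) - 2*115 + (-13) = -116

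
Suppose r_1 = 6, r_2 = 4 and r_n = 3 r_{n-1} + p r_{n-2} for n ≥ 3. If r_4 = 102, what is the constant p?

r_3 = 12 + 6p
r_4 = 36 + 22p
So 36 + 22p = 102, giving p = 3.

3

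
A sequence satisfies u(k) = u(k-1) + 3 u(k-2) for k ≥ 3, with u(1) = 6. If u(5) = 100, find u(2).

Let u(2) = w.
u(3) = 18 + w
u(4) = 18 + 4w
u(5) = 72 + 7w
So 72 + 7w = 100, giving w = 4.

4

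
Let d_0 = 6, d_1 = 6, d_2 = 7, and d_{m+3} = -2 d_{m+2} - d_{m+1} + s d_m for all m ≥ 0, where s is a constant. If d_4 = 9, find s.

d_3 = -20 + 6s
d_4 = 33 - 6s
So 33 - 6s = 9, giving s = 4.

4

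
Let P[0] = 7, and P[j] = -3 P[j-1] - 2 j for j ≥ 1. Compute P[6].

5373

P[1] = -3·7 - 2 = -23
P[2] = -3·(-23) - 4 = 65
P[3] = -3·65 - 6 = -201
P[4] = -3·(-201) - 8 = 595
P[5] = -3·595 - 10 = -1795
P[6] = -3·(-1795) - 12 = 5373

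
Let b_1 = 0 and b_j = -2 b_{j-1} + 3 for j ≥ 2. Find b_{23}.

The fixed point is 3/(1 + 2) = 1, so b_j - 1 = -2(b_{j-1} - 1).
Hence b_j = -1·(-2)^{j-1} + 1.
b_{23} = -1·(-2)^{22} + 1 = -1·4194304 + 1 = -4194303.

-4194303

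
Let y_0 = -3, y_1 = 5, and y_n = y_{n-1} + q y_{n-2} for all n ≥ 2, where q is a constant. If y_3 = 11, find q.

y_2 = 5 - 3q
y_3 = 5 + 2q
So 5 + 2q = 11, giving q = 3.

3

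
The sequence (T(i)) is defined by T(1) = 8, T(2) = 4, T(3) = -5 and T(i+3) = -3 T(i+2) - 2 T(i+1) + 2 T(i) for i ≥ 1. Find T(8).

133

T(4) = -3·(-5) - 2·4 + 2·8 = 23
T(5) = -3·23 - 2·(-5) + 2·4 = -51
T(6) = -3·(-51) - 2·23 + 2·(-5) = 97
T(7) = -3·97 - 2·(-51) + 2·23 = -143
T(8) = -3·(-143) - 2·97 + 2·(-51) = 133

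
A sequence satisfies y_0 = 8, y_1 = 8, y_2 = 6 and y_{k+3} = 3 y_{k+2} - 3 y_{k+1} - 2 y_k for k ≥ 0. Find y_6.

-394

y_3 = 3·6 - 3·8 - 2·8 = -22
y_4 = 3·(-22) - 3·6 - 2·8 = -100
y_5 = 3·(-100) - 3·(-22) - 2·6 = -246
y_6 = 3·(-246) - 3·(-100) - 2·(-22) = -394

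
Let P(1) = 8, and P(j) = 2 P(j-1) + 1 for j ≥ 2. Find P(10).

P(2) = 2·8 + 1 = 17
P(3) = 2·17 + 1 = 35
P(4) = 2·35 + 1 = 71
P(5) = 2·71 + 1 = 143
P(6) = 2·143 + 1 = 287
P(7) = 2·287 + 1 = 575
P(8) = 2·575 + 1 = 1151
P(9) = 2·1151 + 1 = 2303
P(10) = 2·2303 + 1 = 4607

4607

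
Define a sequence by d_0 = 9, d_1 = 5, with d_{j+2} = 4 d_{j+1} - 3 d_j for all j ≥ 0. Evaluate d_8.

-13111

d_2 = 4(5) - 3(9) = -7
d_3 = 4(-7) - 3(5) = -43
d_4 = 4(-43) - 3(-7) = -151
d_5 = 4(-151) - 3(-43) = -475
d_6 = 4(-475) - 3(-151) = -1447
d_7 = 4(-1447) - 3(-475) = -4363
d_8 = 4(-4363) - 3(-1447) = -13111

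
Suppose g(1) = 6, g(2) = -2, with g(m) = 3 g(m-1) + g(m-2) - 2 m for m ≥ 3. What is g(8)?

g(3) = 3(-2) + 6 - 6 = -6
g(4) = 3(-6) + (-2) - 8 = -28
g(5) = 3(-28) + (-6) - 10 = -100
g(6) = 3(-100) + (-28) - 12 = -340
g(7) = 3(-340) + (-100) - 14 = -1134
g(8) = 3(-1134) + (-340) - 16 = -3758

-3758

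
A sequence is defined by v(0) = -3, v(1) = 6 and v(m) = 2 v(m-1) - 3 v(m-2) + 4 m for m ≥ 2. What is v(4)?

33

v(2) = 2*6 - 3*(-3) + 8 = 29
v(3) = 2*29 - 3*6 + 12 = 52
v(4) = 2*52 - 3*29 + 16 = 33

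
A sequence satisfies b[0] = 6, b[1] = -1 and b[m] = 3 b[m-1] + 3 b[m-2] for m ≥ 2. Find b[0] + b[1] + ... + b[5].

872

b[2] = 3*(-1) + 3*6 = 15
b[3] = 3*15 + 3*(-1) = 42
b[4] = 3*42 + 3*15 = 171
b[5] = 3*171 + 3*42 = 639
Sum = 6 + (-1) + 15 + 42 + 171 + 639 = 872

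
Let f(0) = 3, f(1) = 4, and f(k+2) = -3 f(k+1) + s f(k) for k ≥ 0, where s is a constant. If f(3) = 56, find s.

f(2) = -12 + 3s
f(3) = 36 - 5s
So 36 - 5s = 56, giving s = -4.

-4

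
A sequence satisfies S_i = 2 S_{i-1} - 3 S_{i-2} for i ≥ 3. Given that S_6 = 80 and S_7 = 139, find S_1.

Rearranging, S_{i-2} = (S_i - 2 S_{i-1}) / -3.
S_5 = (139 - 2(80)) / -3 = -21/-3 = 7
S_4 = (80 - 2(7)) / -3 = 66/-3 = -22
S_3 = (7 - 2(-22)) / -3 = 51/-3 = -17
S_2 = (-22 - 2(-17)) / -3 = 12/-3 = -4
S_1 = (-17 - 2(-4)) / -3 = -9/-3 = 3

3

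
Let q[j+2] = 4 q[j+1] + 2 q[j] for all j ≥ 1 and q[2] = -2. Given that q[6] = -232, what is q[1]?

3

Let q[1] = v.
q[3] = -8 + 2v
q[4] = -36 + 8v
q[5] = -160 + 36v
q[6] = -712 + 160v
So -712 + 160v = -232, giving v = 3.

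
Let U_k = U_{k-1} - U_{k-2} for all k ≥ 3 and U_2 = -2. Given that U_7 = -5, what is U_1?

Let U_1 = x.
U_3 = -2 - x
U_4 = -x
U_5 = 2
U_6 = 2 + x
U_7 = x
So x = -5, giving x = -5.

-5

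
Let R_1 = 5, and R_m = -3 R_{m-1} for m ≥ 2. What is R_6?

R_2 = -3·5 = -15
R_3 = -3·(-15) = 45
R_4 = -3·45 = -135
R_5 = -3·(-135) = 405
R_6 = -3·405 = -1215

-1215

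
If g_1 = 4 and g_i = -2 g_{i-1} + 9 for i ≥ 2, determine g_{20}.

-524285

The fixed point is 9/(1 + 2) = 3, so g_i - 3 = -2(g_{i-1} - 3).
Hence g_i = 1·(-2)^{i-1} + 3.
g_{20} = 1·(-2)^{19} + 3 = 1·-524288 + 3 = -524285.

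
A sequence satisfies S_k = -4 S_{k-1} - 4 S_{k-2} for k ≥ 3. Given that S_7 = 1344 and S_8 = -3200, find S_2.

Rearranging, S_{k-2} = (S_k + 4 S_{k-1}) / -4.
S_6 = (-3200 + 4*1344) / -4 = 2176/-4 = -544
S_5 = (1344 + 4*(-544)) / -4 = -832/-4 = 208
S_4 = (-544 + 4*208) / -4 = 288/-4 = -72
S_3 = (208 + 4*(-72)) / -4 = -80/-4 = 20
S_2 = (-72 + 4*20) / -4 = 8/-4 = -2

-2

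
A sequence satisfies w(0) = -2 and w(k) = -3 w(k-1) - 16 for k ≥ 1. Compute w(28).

The fixed point is -16/(1 + 3) = -4, so w(k) + 4 = -3(w(k-1) + 4).
Hence w(k) = 2·(-3)^k - 4.
w(28) = 2·(-3)^{28} - 4 = 2·22876792454961 - 4 = 45753584909918.

45753584909918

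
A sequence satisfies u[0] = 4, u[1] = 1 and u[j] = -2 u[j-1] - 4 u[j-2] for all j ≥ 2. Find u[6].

u[2] = -2(1) - 4(4) = -18
u[3] = -2(-18) - 4(1) = 32
u[4] = -2(32) - 4(-18) = 8
u[5] = -2(8) - 4(32) = -144
u[6] = -2(-144) - 4(8) = 256

256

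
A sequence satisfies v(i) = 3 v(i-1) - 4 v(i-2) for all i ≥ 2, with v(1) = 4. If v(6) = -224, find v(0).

-1

Let v(0) = x.
v(2) = 12 - 4x
v(3) = 20 - 12x
v(4) = 12 - 20x
v(5) = -44 - 12x
v(6) = -180 + 44x
So -180 + 44x = -224, giving x = -1.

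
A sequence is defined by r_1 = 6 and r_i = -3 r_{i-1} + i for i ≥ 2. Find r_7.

4057

r_2 = -3*6 + 2 = -16
r_3 = -3*(-16) + 3 = 51
r_4 = -3*51 + 4 = -149
r_5 = -3*(-149) + 5 = 452
r_6 = -3*452 + 6 = -1350
r_7 = -3*(-1350) + 7 = 4057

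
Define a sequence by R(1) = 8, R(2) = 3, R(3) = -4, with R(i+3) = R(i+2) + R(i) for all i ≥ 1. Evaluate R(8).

R(4) = (-4) + 8 = 4
R(5) = 4 + 3 = 7
R(6) = 7 + (-4) = 3
R(7) = 3 + 4 = 7
R(8) = 7 + 7 = 14

14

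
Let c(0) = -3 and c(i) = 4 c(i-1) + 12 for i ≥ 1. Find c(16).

4294967292

The fixed point is 12/(1 - 4) = -4, so c(i) + 4 = 4(c(i-1) + 4).
Hence c(i) = 1·4^i - 4.
c(16) = 1·4^{16} - 4 = 1·4294967296 - 4 = 4294967292.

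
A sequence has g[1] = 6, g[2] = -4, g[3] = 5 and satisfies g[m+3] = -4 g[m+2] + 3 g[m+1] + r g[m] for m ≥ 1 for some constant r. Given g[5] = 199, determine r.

g[4] = -32 + 6r
g[5] = 143 - 28r
So 143 - 28r = 199, giving r = -2.

-2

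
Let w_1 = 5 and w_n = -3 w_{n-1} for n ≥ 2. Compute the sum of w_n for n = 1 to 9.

24605

w_2 = -3*5 = -15
w_3 = -3*(-15) = 45
w_4 = -3*45 = -135
w_5 = -3*(-135) = 405
w_6 = -3*405 = -1215
w_7 = -3*(-1215) = 3645
w_8 = -3*3645 = -10935
w_9 = -3*(-10935) = 32805
Sum = 5 + (-15) + 45 + (-135) + 405 + (-1215) + 3645 + (-10935) + 32805 = 24605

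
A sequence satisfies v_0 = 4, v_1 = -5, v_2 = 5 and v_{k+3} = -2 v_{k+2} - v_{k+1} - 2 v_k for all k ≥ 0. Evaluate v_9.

v_3 = -2·5 - (-5) - 2·4 = -13
v_4 = -2·(-13) - 5 - 2·(-5) = 31
v_5 = -2·31 - (-13) - 2·5 = -59
v_6 = -2·(-59) - 31 - 2·(-13) = 113
v_7 = -2·113 - (-59) - 2·31 = -229
v_8 = -2·(-229) - 113 - 2·(-59) = 463
v_9 = -2·463 - (-229) - 2·113 = -923

-923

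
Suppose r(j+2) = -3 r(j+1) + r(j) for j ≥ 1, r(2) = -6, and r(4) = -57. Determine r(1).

-1

Let r(1) = y.
r(3) = 18 + y
r(4) = -60 - 3y
So -60 - 3y = -57, giving y = -1.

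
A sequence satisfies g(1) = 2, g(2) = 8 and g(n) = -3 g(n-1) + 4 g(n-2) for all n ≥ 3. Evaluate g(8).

g(3) = -3*8 + 4*2 = -16
g(4) = -3*(-16) + 4*8 = 80
g(5) = -3*80 + 4*(-16) = -304
g(6) = -3*(-304) + 4*80 = 1232
g(7) = -3*1232 + 4*(-304) = -4912
g(8) = -3*(-4912) + 4*1232 = 19664

19664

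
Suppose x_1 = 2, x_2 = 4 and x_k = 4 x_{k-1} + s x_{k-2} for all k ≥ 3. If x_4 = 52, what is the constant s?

-1

x_3 = 16 + 2s
x_4 = 64 + 12s
So 64 + 12s = 52, giving s = -1.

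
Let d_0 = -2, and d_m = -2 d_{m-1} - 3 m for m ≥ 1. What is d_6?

-92

d_1 = -2(-2) - 3 = 1
d_2 = -2(1) - 6 = -8
d_3 = -2(-8) - 9 = 7
d_4 = -2(7) - 12 = -26
d_5 = -2(-26) - 15 = 37
d_6 = -2(37) - 18 = -92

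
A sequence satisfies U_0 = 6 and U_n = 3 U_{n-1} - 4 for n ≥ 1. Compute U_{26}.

10167463313318

The fixed point is -4/(1 - 3) = 2, so U_n - 2 = 3(U_{n-1} - 2).
Hence U_n = 4·3^n + 2.
U_{26} = 4·3^{26} + 2 = 4·2541865828329 + 2 = 10167463313318.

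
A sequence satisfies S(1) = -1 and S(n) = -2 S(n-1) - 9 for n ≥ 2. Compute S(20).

The fixed point is -9/(1 + 2) = -3, so S(n) + 3 = -2(S(n-1) + 3).
Hence S(n) = 2·(-2)^{n-1} - 3.
S(20) = 2·(-2)^{19} - 3 = 2·-524288 - 3 = -1048579.

-1048579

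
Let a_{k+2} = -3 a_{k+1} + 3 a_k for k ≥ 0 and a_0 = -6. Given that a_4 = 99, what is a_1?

-7

Let a_1 = w.
a_2 = -18 - 3w
a_3 = 54 + 12w
a_4 = -216 - 45w
So -216 - 45w = 99, giving w = -7.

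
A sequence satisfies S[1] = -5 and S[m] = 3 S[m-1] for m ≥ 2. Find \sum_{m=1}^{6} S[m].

-1820

S[2] = 3*(-5) = -15
S[3] = 3*(-15) = -45
S[4] = 3*(-45) = -135
S[5] = 3*(-135) = -405
S[6] = 3*(-405) = -1215
Sum = (-5) + (-15) + (-45) + (-135) + (-405) + (-1215) = -1820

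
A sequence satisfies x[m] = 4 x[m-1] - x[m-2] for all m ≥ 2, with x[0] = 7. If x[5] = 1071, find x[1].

7

Let x[1] = v.
x[2] = -7 + 4v
x[3] = -28 + 15v
x[4] = -105 + 56v
x[5] = -392 + 209v
So -392 + 209v = 1071, giving v = 7.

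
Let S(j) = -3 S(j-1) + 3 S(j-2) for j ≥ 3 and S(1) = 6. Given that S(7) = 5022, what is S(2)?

Let S(2) = z.
S(3) = 18 - 3z
S(4) = -54 + 12z
S(5) = 216 - 45z
S(6) = -810 + 171z
S(7) = 3078 - 648z
So 3078 - 648z = 5022, giving z = -3.

-3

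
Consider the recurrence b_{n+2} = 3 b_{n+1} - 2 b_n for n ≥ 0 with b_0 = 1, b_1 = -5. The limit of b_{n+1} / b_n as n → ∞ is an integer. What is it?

2

The characteristic equation is r^2 - 3r + 2 = 0, which factors as (r - 2)(r - 1) = 0.
So the roots are 2 and 1. Since |2| > |1| and the coefficient of 2^n is non-zero, the ratio tends to 2.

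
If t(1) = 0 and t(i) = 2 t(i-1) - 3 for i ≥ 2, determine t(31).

The fixed point is -3/(1 - 2) = 3, so t(i) - 3 = 2(t(i-1) - 3).
Hence t(i) = -3·2^{i-1} + 3.
t(31) = -3·2^{30} + 3 = -3·1073741824 + 3 = -3221225469.

-3221225469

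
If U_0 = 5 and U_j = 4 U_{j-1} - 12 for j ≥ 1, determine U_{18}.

68719476740

The fixed point is -12/(1 - 4) = 4, so U_j - 4 = 4(U_{j-1} - 4).
Hence U_j = 1·4^j + 4.
U_{18} = 1·4^{18} + 4 = 1·68719476736 + 4 = 68719476740.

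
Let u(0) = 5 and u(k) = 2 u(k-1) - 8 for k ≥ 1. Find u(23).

-25165816

The fixed point is -8/(1 - 2) = 8, so u(k) - 8 = 2(u(k-1) - 8).
Hence u(k) = -3·2^k + 8.
u(23) = -3·2^{23} + 8 = -3·8388608 + 8 = -25165816.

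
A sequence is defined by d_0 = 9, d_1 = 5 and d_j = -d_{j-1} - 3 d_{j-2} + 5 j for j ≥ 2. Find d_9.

d_2 = -5 - 3(9) + 10 = -22
d_3 = -(-22) - 3(5) + 15 = 22
d_4 = -22 - 3(-22) + 20 = 64
d_5 = -64 - 3(22) + 25 = -105
d_6 = -(-105) - 3(64) + 30 = -57
d_7 = -(-57) - 3(-105) + 35 = 407
d_8 = -407 - 3(-57) + 40 = -196
d_9 = -(-196) - 3(407) + 45 = -980

-980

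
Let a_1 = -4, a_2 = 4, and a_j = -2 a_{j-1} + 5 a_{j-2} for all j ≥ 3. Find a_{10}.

138244

a_3 = -2(4) + 5(-4) = -28
a_4 = -2(-28) + 5(4) = 76
a_5 = -2(76) + 5(-28) = -292
a_6 = -2(-292) + 5(76) = 964
a_7 = -2(964) + 5(-292) = -3388
a_8 = -2(-3388) + 5(964) = 11596
a_9 = -2(11596) + 5(-3388) = -40132
a_{10} = -2(-40132) + 5(11596) = 138244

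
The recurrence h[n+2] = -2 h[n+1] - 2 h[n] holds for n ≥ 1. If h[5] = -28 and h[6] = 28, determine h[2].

-7

Rearranging, h[n-2] = (h[n] + 2 h[n-1]) / -2.
h[4] = (28 + 2*(-28)) / -2 = -28/-2 = 14
h[3] = (-28 + 2*14) / -2 = 0/-2 = 0
h[2] = (14 + 2*0) / -2 = 14/-2 = -7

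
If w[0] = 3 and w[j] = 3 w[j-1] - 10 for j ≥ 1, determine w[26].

The fixed point is -10/(1 - 3) = 5, so w[j] - 5 = 3(w[j-1] - 5).
Hence w[j] = -2·3^j + 5.
w[26] = -2·3^{26} + 5 = -2·2541865828329 + 5 = -5083731656653.

-5083731656653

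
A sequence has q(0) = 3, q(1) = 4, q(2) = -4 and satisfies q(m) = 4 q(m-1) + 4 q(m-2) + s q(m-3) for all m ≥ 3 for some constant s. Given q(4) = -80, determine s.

q(3) = 3s
q(4) = -16 + 16s
So -16 + 16s = -80, giving s = -4.

-4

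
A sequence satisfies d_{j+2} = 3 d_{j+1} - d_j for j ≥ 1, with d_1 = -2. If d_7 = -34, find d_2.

-1

Let d_2 = v.
d_3 = 2 + 3v
d_4 = 6 + 8v
d_5 = 16 + 21v
d_6 = 42 + 55v
d_7 = 110 + 144v
So 110 + 144v = -34, giving v = -1.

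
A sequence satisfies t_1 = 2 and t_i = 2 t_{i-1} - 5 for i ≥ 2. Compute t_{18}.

-393211

The fixed point is -5/(1 - 2) = 5, so t_i - 5 = 2(t_{i-1} - 5).
Hence t_i = -3·2^{i-1} + 5.
t_{18} = -3·2^{17} + 5 = -3·131072 + 5 = -393211.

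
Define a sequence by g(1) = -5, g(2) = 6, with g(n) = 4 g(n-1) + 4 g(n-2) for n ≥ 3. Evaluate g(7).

4160

g(3) = 4·6 + 4·(-5) = 4
g(4) = 4·4 + 4·6 = 40
g(5) = 4·40 + 4·4 = 176
g(6) = 4·176 + 4·40 = 864
g(7) = 4·864 + 4·176 = 4160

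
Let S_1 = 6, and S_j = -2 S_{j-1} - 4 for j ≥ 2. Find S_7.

468

S_2 = -2·6 - 4 = -16
S_3 = -2·(-16) - 4 = 28
S_4 = -2·28 - 4 = -60
S_5 = -2·(-60) - 4 = 116
S_6 = -2·116 - 4 = -236
S_7 = -2·(-236) - 4 = 468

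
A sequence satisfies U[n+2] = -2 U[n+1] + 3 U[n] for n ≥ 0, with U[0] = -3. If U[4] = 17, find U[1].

-4

Let U[1] = y.
U[2] = -9 - 2y
U[3] = 18 + 7y
U[4] = -63 - 20y
So -63 - 20y = 17, giving y = -4.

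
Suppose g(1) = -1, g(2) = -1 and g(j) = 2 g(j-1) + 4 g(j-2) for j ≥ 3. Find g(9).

g(3) = 2(-1) + 4(-1) = -6
g(4) = 2(-6) + 4(-1) = -16
g(5) = 2(-16) + 4(-6) = -56
g(6) = 2(-56) + 4(-16) = -176
g(7) = 2(-176) + 4(-56) = -576
g(8) = 2(-576) + 4(-176) = -1856
g(9) = 2(-1856) + 4(-576) = -6016

-6016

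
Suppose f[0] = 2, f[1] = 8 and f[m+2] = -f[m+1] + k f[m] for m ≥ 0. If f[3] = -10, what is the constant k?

f[2] = -8 + 2k
f[3] = 8 + 6k
So 8 + 6k = -10, giving k = -3.

-3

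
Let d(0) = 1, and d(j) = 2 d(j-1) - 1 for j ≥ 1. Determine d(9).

d(1) = 2*1 - 1 = 1
d(2) = 2*1 - 1 = 1
d(3) = 2*1 - 1 = 1
d(4) = 2*1 - 1 = 1
d(5) = 2*1 - 1 = 1
d(6) = 2*1 - 1 = 1
d(7) = 2*1 - 1 = 1
d(8) = 2*1 - 1 = 1
d(9) = 2*1 - 1 = 1

1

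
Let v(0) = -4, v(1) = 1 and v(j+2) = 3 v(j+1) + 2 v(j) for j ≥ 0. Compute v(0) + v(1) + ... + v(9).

-38751

v(2) = 3*1 + 2*(-4) = -5
v(3) = 3*(-5) + 2*1 = -13
v(4) = 3*(-13) + 2*(-5) = -49
v(5) = 3*(-49) + 2*(-13) = -173
v(6) = 3*(-173) + 2*(-49) = -617
v(7) = 3*(-617) + 2*(-173) = -2197
v(8) = 3*(-2197) + 2*(-617) = -7825
v(9) = 3*(-7825) + 2*(-2197) = -27869
Sum = (-4) + 1 + (-5) + (-13) + (-49) + (-173) + (-617) + (-2197) + (-7825) + (-27869) = -38751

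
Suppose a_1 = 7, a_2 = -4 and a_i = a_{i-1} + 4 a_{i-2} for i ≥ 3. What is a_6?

a_3 = (-4) + 4·7 = 24
a_4 = 24 + 4·(-4) = 8
a_5 = 8 + 4·24 = 104
a_6 = 104 + 4·8 = 136

136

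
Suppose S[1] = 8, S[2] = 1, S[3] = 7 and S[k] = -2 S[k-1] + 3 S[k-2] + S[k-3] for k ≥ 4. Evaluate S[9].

S[4] = -2(7) + 3(1) + 8 = -3
S[5] = -2(-3) + 3(7) + 1 = 28
S[6] = -2(28) + 3(-3) + 7 = -58
S[7] = -2(-58) + 3(28) + (-3) = 197
S[8] = -2(197) + 3(-58) + 28 = -540
S[9] = -2(-540) + 3(197) + (-58) = 1613

1613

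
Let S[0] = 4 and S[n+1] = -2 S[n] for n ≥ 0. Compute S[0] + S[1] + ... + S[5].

-84

S[1] = -2·4 = -8
S[2] = -2·(-8) = 16
S[3] = -2·16 = -32
S[4] = -2·(-32) = 64
S[5] = -2·64 = -128
Sum = 4 + (-8) + 16 + (-32) + 64 + (-128) = -84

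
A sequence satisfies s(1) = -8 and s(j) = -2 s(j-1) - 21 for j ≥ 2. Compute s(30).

536870905

The fixed point is -21/(1 + 2) = -7, so s(j) + 7 = -2(s(j-1) + 7).
Hence s(j) = -1·(-2)^{j-1} - 7.
s(30) = -1·(-2)^{29} - 7 = -1·-536870912 - 7 = 536870905.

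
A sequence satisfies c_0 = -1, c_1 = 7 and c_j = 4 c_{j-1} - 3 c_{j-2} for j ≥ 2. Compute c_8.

26239

c_2 = 4·7 - 3·(-1) = 31
c_3 = 4·31 - 3·7 = 103
c_4 = 4·103 - 3·31 = 319
c_5 = 4·319 - 3·103 = 967
c_6 = 4·967 - 3·319 = 2911
c_7 = 4·2911 - 3·967 = 8743
c_8 = 4·8743 - 3·2911 = 26239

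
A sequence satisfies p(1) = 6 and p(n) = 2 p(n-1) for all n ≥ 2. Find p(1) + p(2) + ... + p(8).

1530

p(2) = 2*6 = 12
p(3) = 2*12 = 24
p(4) = 2*24 = 48
p(5) = 2*48 = 96
p(6) = 2*96 = 192
p(7) = 2*192 = 384
p(8) = 2*384 = 768
Sum = 6 + 12 + 24 + 48 + 96 + 192 + 384 + 768 = 1530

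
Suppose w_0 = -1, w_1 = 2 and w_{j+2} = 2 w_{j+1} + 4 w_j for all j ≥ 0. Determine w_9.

6656

w_2 = 2·2 + 4·(-1) = 0
w_3 = 2·0 + 4·2 = 8
w_4 = 2·8 + 4·0 = 16
w_5 = 2·16 + 4·8 = 64
w_6 = 2·64 + 4·16 = 192
w_7 = 2·192 + 4·64 = 640
w_8 = 2·640 + 4·192 = 2048
w_9 = 2·2048 + 4·640 = 6656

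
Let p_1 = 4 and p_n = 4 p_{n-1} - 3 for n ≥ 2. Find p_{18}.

The fixed point is -3/(1 - 4) = 1, so p_n - 1 = 4(p_{n-1} - 1).
Hence p_n = 3·4^{n-1} + 1.
p_{18} = 3·4^{17} + 1 = 3·17179869184 + 1 = 51539607553.

51539607553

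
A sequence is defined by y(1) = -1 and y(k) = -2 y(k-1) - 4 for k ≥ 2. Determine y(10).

-172

y(2) = -2*(-1) - 4 = -2
y(3) = -2*(-2) - 4 = 0
y(4) = -2*0 - 4 = -4
y(5) = -2*(-4) - 4 = 4
y(6) = -2*4 - 4 = -12
y(7) = -2*(-12) - 4 = 20
y(8) = -2*20 - 4 = -44
y(9) = -2*(-44) - 4 = 84
y(10) = -2*84 - 4 = -172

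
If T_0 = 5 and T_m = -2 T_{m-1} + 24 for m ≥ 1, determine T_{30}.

The fixed point is 24/(1 + 2) = 8, so T_m - 8 = -2(T_{m-1} - 8).
Hence T_m = -3·(-2)^m + 8.
T_{30} = -3·(-2)^{30} + 8 = -3·1073741824 + 8 = -3221225464.

-3221225464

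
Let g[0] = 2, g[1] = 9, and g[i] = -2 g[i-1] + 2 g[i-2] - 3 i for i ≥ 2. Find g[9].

g[2] = -2*9 + 2*2 - 6 = -20
g[3] = -2*(-20) + 2*9 - 9 = 49
g[4] = -2*49 + 2*(-20) - 12 = -150
g[5] = -2*(-150) + 2*49 - 15 = 383
g[6] = -2*383 + 2*(-150) - 18 = -1084
g[7] = -2*(-1084) + 2*383 - 21 = 2913
g[8] = -2*2913 + 2*(-1084) - 24 = -8018
g[9] = -2*(-8018) + 2*2913 - 27 = 21835

21835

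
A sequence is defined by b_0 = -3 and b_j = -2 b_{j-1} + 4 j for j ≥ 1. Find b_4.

-56

b_1 = -2(-3) + 4 = 10
b_2 = -2(10) + 8 = -12
b_3 = -2(-12) + 12 = 36
b_4 = -2(36) + 16 = -56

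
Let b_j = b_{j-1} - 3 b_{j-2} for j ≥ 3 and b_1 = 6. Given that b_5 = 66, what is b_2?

-6

Let b_2 = v.
b_3 = -18 + v
b_4 = -18 - 2v
b_5 = 36 - 5v
So 36 - 5v = 66, giving v = -6.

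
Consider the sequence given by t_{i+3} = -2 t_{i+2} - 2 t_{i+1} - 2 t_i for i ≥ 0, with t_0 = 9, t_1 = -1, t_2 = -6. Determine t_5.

t_3 = -2(-6) - 2(-1) - 2(9) = -4
t_4 = -2(-4) - 2(-6) - 2(-1) = 22
t_5 = -2(22) - 2(-4) - 2(-6) = -24

-24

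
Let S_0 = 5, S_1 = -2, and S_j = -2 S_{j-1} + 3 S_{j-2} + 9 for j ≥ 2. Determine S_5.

S_2 = -2*(-2) + 3*5 + 9 = 28
S_3 = -2*28 + 3*(-2) + 9 = -53
S_4 = -2*(-53) + 3*28 + 9 = 199
S_5 = -2*199 + 3*(-53) + 9 = -548

-548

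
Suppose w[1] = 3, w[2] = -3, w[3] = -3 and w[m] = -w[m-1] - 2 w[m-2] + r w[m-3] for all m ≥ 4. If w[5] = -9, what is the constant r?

1

w[4] = 9 + 3r
w[5] = -3 - 6r
So -3 - 6r = -9, giving r = 1.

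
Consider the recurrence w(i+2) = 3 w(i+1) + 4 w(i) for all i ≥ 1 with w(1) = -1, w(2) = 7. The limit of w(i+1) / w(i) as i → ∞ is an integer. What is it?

The characteristic equation is r^2 - 3r - 4 = 0, which factors as (r - 4)(r + 1) = 0.
So the roots are 4 and -1. Since |4| > |-1| and the coefficient of 4^i is non-zero, the ratio tends to 4.

4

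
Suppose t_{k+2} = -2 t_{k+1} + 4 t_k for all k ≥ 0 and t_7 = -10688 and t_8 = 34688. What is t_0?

8

Rearranging, t_{k-2} = (t_k + 2 t_{k-1}) / 4.
t_6 = (34688 + 2·(-10688)) / 4 = 13312/4 = 3328
t_5 = (-10688 + 2·3328) / 4 = -4032/4 = -1008
t_4 = (3328 + 2·(-1008)) / 4 = 1312/4 = 328
t_3 = (-1008 + 2·328) / 4 = -352/4 = -88
t_2 = (328 + 2·(-88)) / 4 = 152/4 = 38
t_1 = (-88 + 2·38) / 4 = -12/4 = -3
t_0 = (38 + 2·(-3)) / 4 = 32/4 = 8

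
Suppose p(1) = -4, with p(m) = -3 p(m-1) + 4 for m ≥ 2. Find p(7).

-3644

p(2) = -3(-4) + 4 = 16
p(3) = -3(16) + 4 = -44
p(4) = -3(-44) + 4 = 136
p(5) = -3(136) + 4 = -404
p(6) = -3(-404) + 4 = 1216
p(7) = -3(1216) + 4 = -3644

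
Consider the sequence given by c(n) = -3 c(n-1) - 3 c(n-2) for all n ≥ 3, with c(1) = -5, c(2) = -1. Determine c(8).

27

c(3) = -3·(-1) - 3·(-5) = 18
c(4) = -3·18 - 3·(-1) = -51
c(5) = -3·(-51) - 3·18 = 99
c(6) = -3·99 - 3·(-51) = -144
c(7) = -3·(-144) - 3·99 = 135
c(8) = -3·135 - 3·(-144) = 27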